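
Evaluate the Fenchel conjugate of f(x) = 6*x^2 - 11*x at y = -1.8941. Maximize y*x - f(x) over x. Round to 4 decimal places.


f*(y) = sup_x {y*x - a*x^2 - b*x} = sup_x {(y-b)*x - a*x^2}
FOC: (y - b) - 2a*x = 0 => x* = (y - b)/(2a)
x* = (-1.8941 + 11)/(2*6) = 0.7588
f*(-1.8941) = (y-b)^2/(4a) = (-1.8941 + 11)^2/(4*6)
= 82.9174/24 = 3.4549


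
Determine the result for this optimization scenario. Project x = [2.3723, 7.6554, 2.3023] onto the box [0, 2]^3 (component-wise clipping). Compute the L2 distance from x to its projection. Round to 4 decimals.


Project each component onto [0, 2].
clip(2.3723) = 2.0, clip(7.6554) = 2.0, clip(2.3023) = 2.0
Projection = [2.0, 2.0, 2.0]
Squared diffs: [0.1386, 31.9835, 0.0914]
Distance = sqrt(32.2135) = 5.6757


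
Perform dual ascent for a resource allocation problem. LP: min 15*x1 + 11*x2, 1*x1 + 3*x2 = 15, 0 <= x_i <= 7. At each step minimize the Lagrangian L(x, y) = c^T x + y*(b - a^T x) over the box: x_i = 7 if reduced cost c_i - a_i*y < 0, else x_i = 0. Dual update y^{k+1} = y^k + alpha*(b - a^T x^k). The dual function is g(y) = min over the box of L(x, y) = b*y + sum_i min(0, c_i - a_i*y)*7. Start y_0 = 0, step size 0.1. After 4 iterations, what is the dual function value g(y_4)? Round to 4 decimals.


Dual ascent for LP: min 15*x1 + 11*x2, 1*x1 + 3*x2 = 15, 0 <= x_i <= 7
Step 1: y^k = 0.0, reduced costs: (15.0, 11.0)
  x^k = (0.0, 0.0), subgradient = b - a^T x = 15.0
  y^{k+1} = 0.0 + 0.1*15.0 = 1.5
Step 2: y^k = 1.5, reduced costs: (13.5, 6.5)
  x^k = (0.0, 0.0), subgradient = b - a^T x = 15.0
  y^{k+1} = 1.5 + 0.1*15.0 = 3.0
Step 3: y^k = 3.0, reduced costs: (12.0, 2.0)
  x^k = (0.0, 0.0), subgradient = b - a^T x = 15.0
  y^{k+1} = 3.0 + 0.1*15.0 = 4.5
Step 4: y^k = 4.5, reduced costs: (10.5, -2.5)
  x^k = (0.0, 7.0), subgradient = b - a^T x = -6.0
  y^{k+1} = 4.5 + 0.1*-6.0 = 3.9
Dual objective at y_4 = 3.9: reduced costs (11.1, -0.7), box minimizer x = (0.0, 7.0)
g(y_4) = b*y + (c1 - a1*y)*x1 + (c2 - a2*y)*x2 = 15*3.9 + 11.1*0.0 + (-0.7)*7.0 = 58.5 + 0.0 - 4.9 = 53.6


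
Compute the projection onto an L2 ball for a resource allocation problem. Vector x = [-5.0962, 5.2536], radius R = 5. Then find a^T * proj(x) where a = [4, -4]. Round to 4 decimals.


Step 1: Compute ||x|| (intermediates to 6 decimals).
||x|| = sqrt((-5.0962)^2 + 5.2536^2) = 7.31926
Step 2: Project.
Since ||x|| > R, scale = R/||x|| = 5/7.31926 = 0.683129, proj(x) = scale * x
proj(x) = [-3.481362, 3.588887]
Step 3: Dot product.
a^T * proj(x) = 4*(-3.481362) - 4*3.588887 = -28.281


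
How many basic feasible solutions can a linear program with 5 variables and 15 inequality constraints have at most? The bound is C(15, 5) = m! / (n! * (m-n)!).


Each vertex corresponds to some choice of n active constraints out of m, so the number of vertices is at most C(m, n) = m! / (n!(m-n)!).
m = 15, n = 5
Numerator: 15 * 14 * 13 * 12 * 11
Denominator: 5! = 120
C(15, 5) = 3003


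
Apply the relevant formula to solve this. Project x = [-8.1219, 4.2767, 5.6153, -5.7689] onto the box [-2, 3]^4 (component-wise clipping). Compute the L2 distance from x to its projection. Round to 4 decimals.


Project each component onto [-2, 3].
clip(-8.1219) = -2.0, clip(4.2767) = 3.0, clip(5.6153) = 3.0, clip(-5.7689) = -2.0
Projection = [-2.0, 3.0, 3.0, -2.0]
Squared diffs: [37.4777, 1.63, 6.8398, 14.2046]
Distance = sqrt(60.1521) = 7.7558


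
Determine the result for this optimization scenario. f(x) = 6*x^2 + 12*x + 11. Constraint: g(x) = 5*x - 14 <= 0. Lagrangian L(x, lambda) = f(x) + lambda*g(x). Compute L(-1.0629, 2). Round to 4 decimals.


Step 1: Evaluate f(x).
f(-1.0629) = 6*(-1.0629)^2 + 12*(-1.0629) + 11 = 5.0237
Step 2: Evaluate g(x).
g(-1.0629) = 5*-1.0629 - 14 = -19.3145
Step 3: Compute Lagrangian.
L = 5.0237 + 2*-19.3145 = -33.6053


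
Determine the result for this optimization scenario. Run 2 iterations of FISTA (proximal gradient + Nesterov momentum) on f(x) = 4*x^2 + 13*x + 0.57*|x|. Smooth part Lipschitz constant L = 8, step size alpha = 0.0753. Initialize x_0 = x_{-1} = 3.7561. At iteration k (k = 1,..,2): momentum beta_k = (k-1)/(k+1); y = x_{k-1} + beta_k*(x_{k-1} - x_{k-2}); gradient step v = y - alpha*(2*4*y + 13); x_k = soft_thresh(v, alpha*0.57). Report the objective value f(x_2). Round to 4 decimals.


FISTA on f(x) = 4*x^2 + 13*x + 0.57*|x|
L = 8, alpha = 0.0753
Iteration 1: beta = 0.0, y = 3.7561 + 0.0*(3.7561 - 3.7561) = 3.7561
  grad(y) = 43.0488, v = y - alpha*grad = 0.5145
  prox(v) = soft_thresh(0.5145, 0.0429) = 0.4716
Iteration 2: beta = 0.3333, y = 0.4716 + 0.3333*(0.4716 - 3.7561) = -0.6232
  grad(y) = 8.0142, v = y - alpha*grad = -1.2267
  prox(v) = soft_thresh(-1.2267, 0.0429) = -1.1838
f(x_2) = 4*(-1.1838)^2 + 13*(-1.1838) + 0.57*|-1.1838| = -9.109


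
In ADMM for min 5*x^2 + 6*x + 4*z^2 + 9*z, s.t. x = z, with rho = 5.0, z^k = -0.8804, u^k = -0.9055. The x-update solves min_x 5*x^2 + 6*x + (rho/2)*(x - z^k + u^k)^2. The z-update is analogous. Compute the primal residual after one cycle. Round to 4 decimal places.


ADMM iteration with rho = 5.0, z^k = -0.8804, u^k = -0.9055
Step 1: x-update.
Minimize 5*x^2 + 6*x + (5.0/2)*(x + 0.8804 - 0.9055)^2
FOC: (2*5 + 5.0)*x = -6 + 5.0*(-0.8804 + 0.9055)
x^{k+1} = -0.3916
Step 2: z-update.
Minimize 4*z^2 + 9*z + (5.0/2)*(-0.3916 - z - 0.9055)^2
FOC: (2*4 + 5.0)*z = -9 + 5.0*(-0.3916 - 0.9055)
z^{k+1} = -1.1912
Step 3: u-update.
u^{k+1} = -0.9055 - 0.3916 + 1.1912 = -0.1059
Step 4: Primal residual = |-0.3916 + 1.1912| = 0.7996


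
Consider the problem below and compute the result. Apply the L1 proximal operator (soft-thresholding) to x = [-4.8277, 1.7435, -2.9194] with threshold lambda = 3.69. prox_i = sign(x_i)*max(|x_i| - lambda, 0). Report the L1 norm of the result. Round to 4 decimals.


Soft-thresholding with lambda = 3.69:
prox(-4.8277) = sign(-4.8277)*max(|-4.8277| - 3.69, 0) = -1.1377
prox(1.7435) = sign(1.7435)*max(|1.7435| - 3.69, 0) = 0.0
prox(-2.9194) = sign(-2.9194)*max(|-2.9194| - 3.69, 0) = 0.0
prox(x) = [-1.1377, 0.0, 0.0]
||prox(x)||_1 = 1.1377 + 0.0 + 0.0 = 1.1377


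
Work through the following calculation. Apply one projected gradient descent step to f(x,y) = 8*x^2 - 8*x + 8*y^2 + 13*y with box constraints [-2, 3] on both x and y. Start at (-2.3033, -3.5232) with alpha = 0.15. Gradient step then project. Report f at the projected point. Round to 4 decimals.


Step 1: Compute gradient at (-2.3033, -3.5232).
grad_x = 2*8*-2.3033 - 8 = -44.8528
grad_y = 2*8*-3.5232 + 13 = -43.3712
Step 2: Gradient step.
x_raw = -2.3033 - 0.15*-44.8528 = 4.4246
y_raw = -3.5232 - 0.15*-43.3712 = 2.9825
Step 3: Project onto [-2, 3].
x_proj = clip(4.4246) = 3.0
y_proj = clip(2.9825) = 2.9825
Step 4: Evaluate f.
f(3.0, 2.9825) = 157.9337


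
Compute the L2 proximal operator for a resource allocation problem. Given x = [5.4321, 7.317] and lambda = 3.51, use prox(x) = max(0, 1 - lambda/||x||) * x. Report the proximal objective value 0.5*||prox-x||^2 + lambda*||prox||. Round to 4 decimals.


Step 1: Compute ||x||.
||x|| = 9.113
Step 2: Compute scaling factor.
scale = max(0, 1 - 3.51/9.113) = 0.6148
Step 3: prox(x) = [3.3398, 4.4987]
||prox(x)|| = 5.603
Step 4: Proximal objective.
0.5*||prox-x||^2 = 6.1601
lambda*||prox|| = 19.6665
Total = 25.8265


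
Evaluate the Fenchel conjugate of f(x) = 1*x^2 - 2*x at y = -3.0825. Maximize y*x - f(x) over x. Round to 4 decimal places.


f*(y) = sup_x {y*x - a*x^2 - b*x} = sup_x {(y-b)*x - a*x^2}
FOC: (y - b) - 2a*x = 0 => x* = (y - b)/(2a)
x* = (-3.0825 + 2)/(2*1) = -0.5413
f*(-3.0825) = (y-b)^2/(4a) = (-3.0825 + 2)^2/(4*1)
= 1.1718/4 = 0.293


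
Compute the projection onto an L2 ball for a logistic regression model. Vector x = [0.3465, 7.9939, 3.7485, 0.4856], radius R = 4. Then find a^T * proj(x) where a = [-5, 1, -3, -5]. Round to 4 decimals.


Step 1: Compute ||x|| (intermediates to 6 decimals).
||x|| = sqrt(0.3465^2 + 7.9939^2 + 3.7485^2 + 0.4856^2) = 8.849269
Step 2: Project.
Since ||x|| > R, scale = R/||x|| = 4/8.849269 = 0.452015, proj(x) = scale * x
proj(x) = [0.156623, 3.613363, 1.694378, 0.219498]
Step 3: Dot product.
a^T * proj(x) = -5*0.156623 + 1*3.613363 - 3*1.694378 - 5*0.219498 = -3.3504


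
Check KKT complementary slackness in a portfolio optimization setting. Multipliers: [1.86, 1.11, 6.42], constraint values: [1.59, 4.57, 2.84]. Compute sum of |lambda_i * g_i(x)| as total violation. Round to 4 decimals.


KKT complementary slackness check:
lambda_1 * g_1 = 1.86 * 1.59 = 2.9574
lambda_2 * g_2 = 1.11 * 4.57 = 5.0727
lambda_3 * g_3 = 6.42 * 2.84 = 18.2328
Total violation = 2.9574 + 5.0727 + 18.2328 = 26.2629


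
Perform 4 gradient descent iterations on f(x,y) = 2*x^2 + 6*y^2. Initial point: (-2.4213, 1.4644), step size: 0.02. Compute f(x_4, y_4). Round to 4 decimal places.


Gradient descent on f(x,y) = 2*x^2 + 6*y^2.
Starting point: (-2.4213, 1.4644), alpha = 0.02
Step 1: grad_x = 2*2*-2.4213 = -9.6852, grad_y = 2*6*1.4644 = 17.5728
  x_1 = -2.4213 - 0.02*-9.6852 = -2.2276
  y_1 = 1.4644 - 0.02*17.5728 = 1.1129
Step 2: grad_x = 2*2*-2.2276 = -8.9104, grad_y = 2*6*1.1129 = 13.3553
  x_2 = -2.2276 - 0.02*-8.9104 = -2.0494
  y_2 = 1.1129 - 0.02*13.3553 = 0.8458
Step 3: grad_x = 2*2*-2.0494 = -8.1976, grad_y = 2*6*0.8458 = 10.15
  x_3 = -2.0494 - 0.02*-8.1976 = -1.8854
  y_3 = 0.8458 - 0.02*10.15 = 0.6428
Step 4: grad_x = 2*2*-1.8854 = -7.5417, grad_y = 2*6*0.6428 = 7.714
  x_4 = -1.8854 - 0.02*-7.5417 = -1.7346
  y_4 = 0.6428 - 0.02*7.714 = 0.4886
f(-1.7346, 0.4886) = 2*(-1.7346)^2 + 6*0.4886^2 = 7.4498


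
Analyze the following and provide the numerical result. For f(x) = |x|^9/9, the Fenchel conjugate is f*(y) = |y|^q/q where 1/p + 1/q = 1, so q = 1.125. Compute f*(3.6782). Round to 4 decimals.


The conjugate exponent q satisfies 1/p + 1/q = 1.
p = 9, so q = 9/(9 - 1) = 1.125
|y|^q = 3.6782^1.125 = 4.3285
f*(3.6782) = 4.3285 / 1.125 = 3.8476


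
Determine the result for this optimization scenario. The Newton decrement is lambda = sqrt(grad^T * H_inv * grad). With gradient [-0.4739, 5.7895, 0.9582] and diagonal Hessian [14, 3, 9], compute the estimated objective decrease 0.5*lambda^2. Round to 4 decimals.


Step 1: H is diagonal, so H^(-1) * g = [-0.0339, 1.9298, 0.1065].
Step 2: g^T H^(-1) g = sum_i g_i^2 / H_ii
  = (-0.4739)^2/14 + (5.7895)^2/3 + (0.9582)^2/9
  = 0.016 + 11.1728 + 0.102 = 11.2908
Step 3: Objective decrease = 0.5 * g^T H^(-1) g = 5.6454


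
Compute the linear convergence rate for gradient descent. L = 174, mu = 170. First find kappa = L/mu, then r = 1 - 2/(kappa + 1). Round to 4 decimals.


Step 1: Compute the condition number.
kappa = L/mu = 174/170 = 1.0235
Step 2: Compute the convergence rate.
r = 1 - 2/(kappa + 1) = 1 - 2*mu/(L + mu) = (L - mu)/(L + mu) = 4/344 = 0.0116


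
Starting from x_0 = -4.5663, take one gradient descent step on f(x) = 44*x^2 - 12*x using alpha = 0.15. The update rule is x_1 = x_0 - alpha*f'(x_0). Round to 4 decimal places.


We compute the gradient at x_0 and apply the update.
f'(x) = 88*x - 12
f'(-4.5663) = 88*-4.5663 - 12 = -413.8344
x_1 = -4.5663 - 0.15*-413.8344 = 57.5089


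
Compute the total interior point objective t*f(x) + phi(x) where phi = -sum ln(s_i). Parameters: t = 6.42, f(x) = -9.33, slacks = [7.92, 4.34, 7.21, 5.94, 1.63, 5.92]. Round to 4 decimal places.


Step 1: Compute log-barrier.
ln values: [2.0694, 1.4679, 1.9755, 1.7817, 0.4886, 1.7783]
phi = -(2.0694 + 1.4679 + 1.9755 + 1.7817 + 0.4886 + 1.7783) = -9.5614
Step 2: Compute augmented objective.
t*f(x) = 6.42*-9.33 = -59.8986
Total = -59.8986 - 9.5614 = -69.46


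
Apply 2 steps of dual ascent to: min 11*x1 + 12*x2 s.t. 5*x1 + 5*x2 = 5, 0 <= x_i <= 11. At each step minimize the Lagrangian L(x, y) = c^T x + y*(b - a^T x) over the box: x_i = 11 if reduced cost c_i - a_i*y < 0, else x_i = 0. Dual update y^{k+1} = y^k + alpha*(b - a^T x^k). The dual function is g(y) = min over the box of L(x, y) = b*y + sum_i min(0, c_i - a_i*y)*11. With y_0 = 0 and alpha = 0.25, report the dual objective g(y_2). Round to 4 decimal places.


Dual ascent for LP: min 11*x1 + 12*x2, 5*x1 + 5*x2 = 5, 0 <= x_i <= 11
Step 1: y^k = 0.0, reduced costs: (11.0, 12.0)
  x^k = (0.0, 0.0), subgradient = b - a^T x = 5.0
  y^{k+1} = 0.0 + 0.25*5.0 = 1.25
Step 2: y^k = 1.25, reduced costs: (4.75, 5.75)
  x^k = (0.0, 0.0), subgradient = b - a^T x = 5.0
  y^{k+1} = 1.25 + 0.25*5.0 = 2.5
Dual objective at y_2 = 2.5: reduced costs (-1.5, -0.5), box minimizer x = (11.0, 11.0)
g(y_2) = b*y + (c1 - a1*y)*x1 + (c2 - a2*y)*x2 = 5*2.5 + (-1.5)*11.0 + (-0.5)*11.0 = 12.5 - 16.5 - 5.5 = -9.5


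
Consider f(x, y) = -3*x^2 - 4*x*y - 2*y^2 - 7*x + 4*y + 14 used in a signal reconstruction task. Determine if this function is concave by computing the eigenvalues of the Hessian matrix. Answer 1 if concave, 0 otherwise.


The Hessian of f(x,y) = -3*x^2 - 4*x*y - 2*y^2 - 7*x + 4*y + 14 is:
H = [[-6, -4], [-4, -4]]
Trace = -6 - 4 = -10
Determinant = -6*-4 - (-4)^2 = 8
Discriminant = (-10)^2 - 4*8 = 68.0
Eigenvalues: lambda_1 = -9.1231, lambda_2 = -0.8769
The function is concave.

1


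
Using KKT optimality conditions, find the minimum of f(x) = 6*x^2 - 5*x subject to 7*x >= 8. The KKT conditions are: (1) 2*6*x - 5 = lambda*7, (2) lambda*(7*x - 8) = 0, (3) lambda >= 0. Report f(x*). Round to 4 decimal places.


Step 1: Try lambda = 0 (constraint inactive).
x_unc = 5/(2*6) = 0.4167
Check: 7*0.4167 = 2.9169 < 8 -- violated!
Step 2: Constraint must be active: 7*x = 8
x* = 8/7 = 1.1429 (rounded; the exact value 8/7 is used below)
lambda = (2*6*(8/7) - 5)/7 = 1.2449
Step 3: Compute optimal value.
f(x*) = 6*(8/7)^2 - 5*(8/7) = 2.1224


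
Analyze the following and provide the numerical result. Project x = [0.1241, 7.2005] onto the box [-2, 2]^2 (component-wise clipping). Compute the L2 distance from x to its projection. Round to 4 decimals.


Project each component onto [-2, 2].
clip(0.1241) = 0.1241, clip(7.2005) = 2.0
Projection = [0.1241, 2.0]
Squared diffs: [0.0, 27.0452]
Distance = sqrt(27.0452) = 5.2005


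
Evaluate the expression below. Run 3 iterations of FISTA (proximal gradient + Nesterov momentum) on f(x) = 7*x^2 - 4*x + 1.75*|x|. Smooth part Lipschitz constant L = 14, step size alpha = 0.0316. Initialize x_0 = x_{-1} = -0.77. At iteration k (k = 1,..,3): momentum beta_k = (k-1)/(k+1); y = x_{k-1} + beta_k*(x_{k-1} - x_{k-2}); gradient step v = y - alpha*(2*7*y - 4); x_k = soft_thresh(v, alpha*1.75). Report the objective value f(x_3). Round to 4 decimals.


FISTA on f(x) = 7*x^2 - 4*x + 1.75*|x|
L = 14, alpha = 0.0316
Iteration 1: beta = 0.0, y = -0.77 + 0.0*(-0.77 + 0.77) = -0.77
  grad(y) = -14.78, v = y - alpha*grad = -0.303
  prox(v) = soft_thresh(-0.303, 0.0553) = -0.2477
Iteration 2: beta = 0.3333, y = -0.2477 + 0.3333*(-0.2477 + 0.77) = -0.0735
  grad(y) = -5.0295, v = y - alpha*grad = 0.0854
  prox(v) = soft_thresh(0.0854, 0.0553) = 0.0301
Iteration 3: beta = 0.5, y = 0.0301 + 0.5*(0.0301 + 0.2477) = 0.169
  grad(y) = -1.6344, v = y - alpha*grad = 0.2206
  prox(v) = soft_thresh(0.2206, 0.0553) = 0.1653
f(x_3) = 7*0.1653^2 - 4*0.1653 + 1.75*|0.1653| = -0.1807


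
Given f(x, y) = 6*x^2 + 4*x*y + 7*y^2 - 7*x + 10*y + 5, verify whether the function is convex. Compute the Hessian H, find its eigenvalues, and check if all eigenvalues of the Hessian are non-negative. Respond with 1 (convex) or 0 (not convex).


The Hessian of f(x,y) = 6*x^2 + 4*x*y + 7*y^2 - 7*x + 10*y + 5 is:
H = [[12, 4], [4, 14]]
Trace = 12 + 14 = 26
Determinant = 12*14 - (4)^2 = 152
Discriminant = (26)^2 - 4*152 = 68.0
Eigenvalues: lambda_1 = 8.8769, lambda_2 = 17.1231
The function is convex.

1


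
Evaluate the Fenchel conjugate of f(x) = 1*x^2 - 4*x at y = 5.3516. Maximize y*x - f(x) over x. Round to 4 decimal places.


f*(y) = sup_x {y*x - a*x^2 - b*x} = sup_x {(y-b)*x - a*x^2}
FOC: (y - b) - 2a*x = 0 => x* = (y - b)/(2a)
x* = (5.3516 + 4)/(2*1) = 4.6758
f*(5.3516) = (y-b)^2/(4a) = (5.3516 + 4)^2/(4*1)
= 87.4524/4 = 21.8631


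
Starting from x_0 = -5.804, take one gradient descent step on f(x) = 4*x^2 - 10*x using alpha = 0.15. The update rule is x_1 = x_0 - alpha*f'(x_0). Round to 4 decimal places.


We compute the gradient at x_0 and apply the update.
f'(x) = 8*x - 10
f'(-5.804) = 8*-5.804 - 10 = -56.432
x_1 = -5.804 - 0.15*-56.432 = 2.6608


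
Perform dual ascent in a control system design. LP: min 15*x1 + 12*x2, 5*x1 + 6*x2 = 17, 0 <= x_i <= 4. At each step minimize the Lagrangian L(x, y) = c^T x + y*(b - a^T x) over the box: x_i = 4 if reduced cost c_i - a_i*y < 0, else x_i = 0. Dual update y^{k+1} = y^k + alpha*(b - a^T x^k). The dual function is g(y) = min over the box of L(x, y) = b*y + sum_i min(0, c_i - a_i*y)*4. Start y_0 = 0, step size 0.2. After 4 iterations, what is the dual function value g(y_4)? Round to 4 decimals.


Dual ascent for LP: min 15*x1 + 12*x2, 5*x1 + 6*x2 = 17, 0 <= x_i <= 4
Step 1: y^k = 0.0, reduced costs: (15.0, 12.0)
  x^k = (0.0, 0.0), subgradient = b - a^T x = 17.0
  y^{k+1} = 0.0 + 0.2*17.0 = 3.4
Step 2: y^k = 3.4, reduced costs: (-2.0, -8.4)
  x^k = (4.0, 4.0), subgradient = b - a^T x = -27.0
  y^{k+1} = 3.4 + 0.2*-27.0 = -2.0
Step 3: y^k = -2.0, reduced costs: (25.0, 24.0)
  x^k = (0.0, 0.0), subgradient = b - a^T x = 17.0
  y^{k+1} = -2.0 + 0.2*17.0 = 1.4
Step 4: y^k = 1.4, reduced costs: (8.0, 3.6)
  x^k = (0.0, 0.0), subgradient = b - a^T x = 17.0
  y^{k+1} = 1.4 + 0.2*17.0 = 4.8
Dual objective at y_4 = 4.8: reduced costs (-9.0, -16.8), box minimizer x = (4.0, 4.0)
g(y_4) = b*y + (c1 - a1*y)*x1 + (c2 - a2*y)*x2 = 17*4.8 + (-9.0)*4.0 + (-16.8)*4.0 = 81.6 - 36.0 - 67.2 = -21.6


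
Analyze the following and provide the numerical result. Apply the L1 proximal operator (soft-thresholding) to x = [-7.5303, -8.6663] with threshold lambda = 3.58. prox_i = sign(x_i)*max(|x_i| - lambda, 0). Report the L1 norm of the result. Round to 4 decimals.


Soft-thresholding with lambda = 3.58:
prox(-7.5303) = sign(-7.5303)*max(|-7.5303| - 3.58, 0) = -3.9503
prox(-8.6663) = sign(-8.6663)*max(|-8.6663| - 3.58, 0) = -5.0863
prox(x) = [-3.9503, -5.0863]
||prox(x)||_1 = 3.9503 + 5.0863 = 9.0366


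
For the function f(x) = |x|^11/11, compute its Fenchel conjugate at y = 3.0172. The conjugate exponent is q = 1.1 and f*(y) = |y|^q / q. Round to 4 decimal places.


The conjugate exponent q satisfies 1/p + 1/q = 1.
p = 11, so q = 11/(11 - 1) = 1.1
|y|^q = 3.0172^1.1 = 3.3695
f*(3.0172) = 3.3695 / 1.1 = 3.0632


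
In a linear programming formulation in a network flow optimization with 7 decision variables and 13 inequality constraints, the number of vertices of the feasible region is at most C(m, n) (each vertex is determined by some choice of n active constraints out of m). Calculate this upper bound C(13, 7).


Each vertex corresponds to some choice of n active constraints out of m, so the number of vertices is at most C(m, n) = m! / (n!(m-n)!).
m = 13, n = 7
Numerator: 13 * 12 * 11 * 10 * 9 * 8 * 7
Denominator: 7! = 5040
C(13, 7) = 1716


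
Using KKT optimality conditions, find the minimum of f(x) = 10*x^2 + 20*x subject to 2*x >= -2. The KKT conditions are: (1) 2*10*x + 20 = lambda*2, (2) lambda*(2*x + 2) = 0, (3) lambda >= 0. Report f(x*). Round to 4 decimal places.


Step 1: Try lambda = 0 (constraint inactive).
Stationarity: 2*10*x + 20 = 0
x* = -20/(2*10) = -1.0
Check constraint: 2*-1.0 = -2.0 >= -2 -- satisfied.
Step 2: Compute optimal value.
f(x*) = 10*(-1.0)^2 + 20*(-1.0) = -10.0


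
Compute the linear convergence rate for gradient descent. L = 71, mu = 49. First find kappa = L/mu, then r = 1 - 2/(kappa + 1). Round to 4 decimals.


Step 1: Compute the condition number.
kappa = L/mu = 71/49 = 1.449
Step 2: Compute the convergence rate.
r = 1 - 2/(kappa + 1) = 1 - 2*mu/(L + mu) = (L - mu)/(L + mu) = 22/120 = 0.1833


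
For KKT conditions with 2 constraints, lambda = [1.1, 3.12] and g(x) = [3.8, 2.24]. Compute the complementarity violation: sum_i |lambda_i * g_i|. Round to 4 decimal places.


KKT complementary slackness check:
lambda_1 * g_1 = 1.1 * 3.8 = 4.18
lambda_2 * g_2 = 3.12 * 2.24 = 6.9888
Total violation = 4.18 + 6.9888 = 11.1688


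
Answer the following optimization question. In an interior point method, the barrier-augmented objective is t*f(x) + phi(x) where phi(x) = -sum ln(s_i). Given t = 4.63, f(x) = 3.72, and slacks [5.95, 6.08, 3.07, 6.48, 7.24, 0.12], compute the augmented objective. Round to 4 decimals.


Step 1: Compute log-barrier.
ln values: [1.7834, 1.805, 1.1217, 1.8687, 1.9796, -2.1203]
phi = -(1.7834 + 1.805 + 1.1217 + 1.8687 + 1.9796 - 2.1203) = -6.4382
Step 2: Compute augmented objective.
t*f(x) = 4.63*3.72 = 17.2236
Total = 17.2236 - 6.4382 = 10.7854


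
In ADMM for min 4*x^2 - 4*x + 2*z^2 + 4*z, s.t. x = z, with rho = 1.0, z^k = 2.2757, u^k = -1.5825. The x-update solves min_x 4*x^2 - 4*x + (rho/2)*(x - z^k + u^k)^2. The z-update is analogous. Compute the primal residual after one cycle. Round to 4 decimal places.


ADMM iteration with rho = 1.0, z^k = 2.2757, u^k = -1.5825
Step 1: x-update.
Minimize 4*x^2 - 4*x + (1.0/2)*(x - 2.2757 - 1.5825)^2
FOC: (2*4 + 1.0)*x = 4 + 1.0*(2.2757 + 1.5825)
x^{k+1} = 0.8731
Step 2: z-update.
Minimize 2*z^2 + 4*z + (1.0/2)*(0.8731 - z - 1.5825)^2
FOC: (2*2 + 1.0)*z = -4 + 1.0*(0.8731 - 1.5825)
z^{k+1} = -0.9419
Step 3: u-update.
u^{k+1} = -1.5825 + 0.8731 + 0.9419 = 0.2325
Step 4: Primal residual = |0.8731 + 0.9419| = 1.815


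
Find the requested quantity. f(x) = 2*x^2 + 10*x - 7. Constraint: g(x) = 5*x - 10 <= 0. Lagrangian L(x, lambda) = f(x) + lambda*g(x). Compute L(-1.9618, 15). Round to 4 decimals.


Step 1: Evaluate f(x).
f(-1.9618) = 2*(-1.9618)^2 + 10*(-1.9618) - 7 = -18.9207
Step 2: Evaluate g(x).
g(-1.9618) = 5*-1.9618 - 10 = -19.809
Step 3: Compute Lagrangian.
L = -18.9207 + 15*-19.809 = -316.0557


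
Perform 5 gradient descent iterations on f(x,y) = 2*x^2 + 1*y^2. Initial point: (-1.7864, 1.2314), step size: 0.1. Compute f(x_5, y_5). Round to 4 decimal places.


Gradient descent on f(x,y) = 2*x^2 + 1*y^2.
Starting point: (-1.7864, 1.2314), alpha = 0.1
Step 1: grad_x = 2*2*-1.7864 = -7.1456, grad_y = 2*1*1.2314 = 2.4628
  x_1 = -1.7864 - 0.1*-7.1456 = -1.0718
  y_1 = 1.2314 - 0.1*2.4628 = 0.9851
Step 2: grad_x = 2*2*-1.0718 = -4.2874, grad_y = 2*1*0.9851 = 1.9702
  x_2 = -1.0718 - 0.1*-4.2874 = -0.6431
  y_2 = 0.9851 - 0.1*1.9702 = 0.7881
Step 3: grad_x = 2*2*-0.6431 = -2.5724, grad_y = 2*1*0.7881 = 1.5762
  x_3 = -0.6431 - 0.1*-2.5724 = -0.3859
  y_3 = 0.7881 - 0.1*1.5762 = 0.6305
Step 4: grad_x = 2*2*-0.3859 = -1.5434, grad_y = 2*1*0.6305 = 1.261
  x_4 = -0.3859 - 0.1*-1.5434 = -0.2315
  y_4 = 0.6305 - 0.1*1.261 = 0.5044
Step 5: grad_x = 2*2*-0.2315 = -0.9261, grad_y = 2*1*0.5044 = 1.0088
  x_5 = -0.2315 - 0.1*-0.9261 = -0.1389
  y_5 = 0.5044 - 0.1*1.0088 = 0.4035
f(-0.1389, 0.4035) = 2*(-0.1389)^2 + 1*0.4035^2 = 0.2014


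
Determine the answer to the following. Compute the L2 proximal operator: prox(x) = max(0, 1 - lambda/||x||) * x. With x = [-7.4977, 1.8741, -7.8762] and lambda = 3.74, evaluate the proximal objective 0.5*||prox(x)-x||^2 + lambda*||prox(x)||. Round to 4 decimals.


Step 1: Compute ||x||.
||x|| = 11.0346
Step 2: Compute scaling factor.
scale = max(0, 1 - 3.74/11.0346) = 0.6611
Step 3: prox(x) = [-4.9565, 1.2389, -5.2067]
||prox(x)|| = 7.2946
Step 4: Proximal objective.
0.5*||prox-x||^2 = 6.9938
lambda*||prox|| = 27.2818
Total = 34.2756


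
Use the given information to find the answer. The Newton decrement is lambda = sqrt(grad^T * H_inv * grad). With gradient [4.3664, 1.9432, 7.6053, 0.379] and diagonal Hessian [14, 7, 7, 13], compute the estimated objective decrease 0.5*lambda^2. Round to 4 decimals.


Step 1: H is diagonal, so H^(-1) * g = [0.3119, 0.2776, 1.0865, 0.0292].
Step 2: g^T H^(-1) g = sum_i g_i^2 / H_ii
  = (4.3664)^2/14 + (1.9432)^2/7 + (7.6053)^2/7 + (0.379)^2/13
  = 1.3618 + 0.5394 + 8.2629 + 0.011 = 10.1752
Step 3: Objective decrease = 0.5 * g^T H^(-1) g = 5.0876


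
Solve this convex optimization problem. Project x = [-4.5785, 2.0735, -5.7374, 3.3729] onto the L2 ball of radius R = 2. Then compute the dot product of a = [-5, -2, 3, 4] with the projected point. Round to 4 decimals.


Step 1: Compute ||x|| (intermediates to 6 decimals).
||x|| = sqrt((-4.5785)^2 + 2.0735^2 + (-5.7374)^2 + 3.3729^2) = 8.340041
Step 2: Project.
Since ||x|| > R, scale = R/||x|| = 2/8.340041 = 0.239807, proj(x) = scale * x
proj(x) = [-1.097956, 0.49724, -1.375869, 0.808845]
Step 3: Dot product.
a^T * proj(x) = -5*(-1.097956) - 2*0.49724 + 3*(-1.375869) + 4*0.808845 = 3.6031


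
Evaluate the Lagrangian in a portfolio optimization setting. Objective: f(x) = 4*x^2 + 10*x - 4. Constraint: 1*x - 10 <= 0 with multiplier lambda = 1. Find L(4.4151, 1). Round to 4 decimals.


Step 1: Evaluate f(x).
f(4.4151) = 4*4.4151^2 + 10*4.4151 - 4 = 118.1234
Step 2: Evaluate g(x).
g(4.4151) = 1*4.4151 - 10 = -5.5849
Step 3: Compute Lagrangian.
L = 118.1234 + 1*-5.5849 = 112.5385


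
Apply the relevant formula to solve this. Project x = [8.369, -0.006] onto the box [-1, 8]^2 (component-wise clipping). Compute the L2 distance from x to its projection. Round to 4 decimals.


Project each component onto [-1, 8].
clip(8.369) = 8.0, clip(-0.006) = -0.006
Projection = [8.0, -0.006]
Squared diffs: [0.1362, 0.0]
Distance = sqrt(0.1362) = 0.369


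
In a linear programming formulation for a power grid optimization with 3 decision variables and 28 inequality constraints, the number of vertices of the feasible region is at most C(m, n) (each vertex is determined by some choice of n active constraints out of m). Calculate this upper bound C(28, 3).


Each vertex corresponds to some choice of n active constraints out of m, so the number of vertices is at most C(m, n) = m! / (n!(m-n)!).
m = 28, n = 3
Numerator: 28 * 27 * 26
Denominator: 3! = 6
C(28, 3) = 3276


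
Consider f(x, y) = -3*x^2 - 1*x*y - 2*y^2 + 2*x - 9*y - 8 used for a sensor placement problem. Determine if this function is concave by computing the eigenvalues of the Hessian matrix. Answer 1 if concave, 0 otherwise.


The Hessian of f(x,y) = -3*x^2 - 1*x*y - 2*y^2 + 2*x - 9*y - 8 is:
H = [[-6, -1], [-1, -4]]
Trace = -6 - 4 = -10
Determinant = -6*-4 - (-1)^2 = 23
Discriminant = (-10)^2 - 4*23 = 8.0
Eigenvalues: lambda_1 = -6.4142, lambda_2 = -3.5858
The function is concave.

1


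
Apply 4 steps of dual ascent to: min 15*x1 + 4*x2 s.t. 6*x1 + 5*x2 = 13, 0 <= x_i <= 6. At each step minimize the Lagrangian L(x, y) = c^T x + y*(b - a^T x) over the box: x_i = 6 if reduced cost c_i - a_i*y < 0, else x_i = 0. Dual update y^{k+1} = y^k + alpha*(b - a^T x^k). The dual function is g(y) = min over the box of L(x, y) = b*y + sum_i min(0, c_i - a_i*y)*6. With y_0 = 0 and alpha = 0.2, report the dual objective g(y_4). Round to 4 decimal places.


Dual ascent for LP: min 15*x1 + 4*x2, 6*x1 + 5*x2 = 13, 0 <= x_i <= 6
Step 1: y^k = 0.0, reduced costs: (15.0, 4.0)
  x^k = (0.0, 0.0), subgradient = b - a^T x = 13.0
  y^{k+1} = 0.0 + 0.2*13.0 = 2.6
Step 2: y^k = 2.6, reduced costs: (-0.6, -9.0)
  x^k = (6.0, 6.0), subgradient = b - a^T x = -53.0
  y^{k+1} = 2.6 + 0.2*-53.0 = -8.0
Step 3: y^k = -8.0, reduced costs: (63.0, 44.0)
  x^k = (0.0, 0.0), subgradient = b - a^T x = 13.0
  y^{k+1} = -8.0 + 0.2*13.0 = -5.4
Step 4: y^k = -5.4, reduced costs: (47.4, 31.0)
  x^k = (0.0, 0.0), subgradient = b - a^T x = 13.0
  y^{k+1} = -5.4 + 0.2*13.0 = -2.8
Dual objective at y_4 = -2.8: reduced costs (31.8, 18.0), box minimizer x = (0.0, 0.0)
g(y_4) = b*y + (c1 - a1*y)*x1 + (c2 - a2*y)*x2 = 13*(-2.8) + 31.8*0.0 + 18.0*0.0 = -36.4 + 0.0 + 0.0 = -36.4


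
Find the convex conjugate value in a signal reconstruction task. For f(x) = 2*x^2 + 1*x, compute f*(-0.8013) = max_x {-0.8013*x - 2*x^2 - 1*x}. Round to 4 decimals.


f*(y) = sup_x {y*x - a*x^2 - b*x} = sup_x {(y-b)*x - a*x^2}
FOC: (y - b) - 2a*x = 0 => x* = (y - b)/(2a)
x* = (-0.8013 - 1)/(2*2) = -0.4503
f*(-0.8013) = (y-b)^2/(4a) = (-0.8013 - 1)^2/(4*2)
= 3.2447/8 = 0.4056


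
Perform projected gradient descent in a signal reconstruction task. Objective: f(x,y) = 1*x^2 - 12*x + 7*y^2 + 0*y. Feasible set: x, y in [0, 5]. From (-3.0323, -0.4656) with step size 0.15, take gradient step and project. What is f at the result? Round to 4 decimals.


Step 1: Compute gradient at (-3.0323, -0.4656).
grad_x = 2*1*-3.0323 - 12 = -18.0646
grad_y = 2*7*-0.4656 + 0 = -6.5184
Step 2: Gradient step.
x_raw = -3.0323 - 0.15*-18.0646 = -0.3226
y_raw = -0.4656 - 0.15*-6.5184 = 0.5122
Step 3: Project onto [0, 5].
x_proj = clip(-0.3226) = 0.0
y_proj = clip(0.5122) = 0.5122
Step 4: Evaluate f.
f(0.0, 0.5122) = 1.8362


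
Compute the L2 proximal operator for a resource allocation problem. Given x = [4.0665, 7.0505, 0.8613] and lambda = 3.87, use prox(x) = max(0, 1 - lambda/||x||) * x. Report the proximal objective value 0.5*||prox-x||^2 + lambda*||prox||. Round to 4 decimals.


Step 1: Compute ||x||.
||x|| = 8.1846
Step 2: Compute scaling factor.
scale = max(0, 1 - 3.87/8.1846) = 0.5272
Step 3: prox(x) = [2.1437, 3.7168, 0.454]
||prox(x)|| = 4.3146
Step 4: Proximal objective.
0.5*||prox-x||^2 = 7.4885
lambda*||prox|| = 16.6975
Total = 24.186


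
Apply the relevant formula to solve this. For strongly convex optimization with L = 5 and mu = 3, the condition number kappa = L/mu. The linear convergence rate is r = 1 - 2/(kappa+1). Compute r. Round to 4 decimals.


Step 1: Compute the condition number.
kappa = L/mu = 5/3 = 1.6667
Step 2: Compute the convergence rate.
r = 1 - 2/(kappa + 1) = 1 - 2*mu/(L + mu) = (L - mu)/(L + mu) = 2/8 = 0.25


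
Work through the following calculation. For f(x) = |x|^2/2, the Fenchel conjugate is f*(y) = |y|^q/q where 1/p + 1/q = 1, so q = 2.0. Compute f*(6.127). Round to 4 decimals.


The conjugate exponent q satisfies 1/p + 1/q = 1.
p = 2, so q = 2/(2 - 1) = 2.0
|y|^q = 6.127^2.0 = 37.5401
f*(6.127) = 37.5401 / 2.0 = 18.7701


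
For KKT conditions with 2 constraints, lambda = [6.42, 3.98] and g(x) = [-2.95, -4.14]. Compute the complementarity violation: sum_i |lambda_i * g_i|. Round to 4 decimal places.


KKT complementary slackness check:
lambda_1 * g_1 = 6.42 * -2.95 = -18.939
lambda_2 * g_2 = 3.98 * -4.14 = -16.4772
Total violation = 18.939 + 16.4772 = 35.4162


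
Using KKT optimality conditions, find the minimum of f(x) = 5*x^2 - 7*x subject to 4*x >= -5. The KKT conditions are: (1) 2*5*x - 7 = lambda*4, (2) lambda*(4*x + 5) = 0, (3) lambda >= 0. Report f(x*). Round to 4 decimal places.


Step 1: Try lambda = 0 (constraint inactive).
Stationarity: 2*5*x - 7 = 0
x* = 7/(2*5) = 0.7
Check constraint: 4*0.7 = 2.8 >= -5 -- satisfied.
Step 2: Compute optimal value.
f(x*) = 5*0.7^2 - 7*0.7 = -2.45


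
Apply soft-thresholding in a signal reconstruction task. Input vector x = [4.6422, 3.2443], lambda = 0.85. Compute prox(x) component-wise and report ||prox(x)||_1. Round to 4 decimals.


Soft-thresholding with lambda = 0.85:
prox(4.6422) = sign(4.6422)*max(|4.6422| - 0.85, 0) = 3.7922
prox(3.2443) = sign(3.2443)*max(|3.2443| - 0.85, 0) = 2.3943
prox(x) = [3.7922, 2.3943]
||prox(x)||_1 = 3.7922 + 2.3943 = 6.1865


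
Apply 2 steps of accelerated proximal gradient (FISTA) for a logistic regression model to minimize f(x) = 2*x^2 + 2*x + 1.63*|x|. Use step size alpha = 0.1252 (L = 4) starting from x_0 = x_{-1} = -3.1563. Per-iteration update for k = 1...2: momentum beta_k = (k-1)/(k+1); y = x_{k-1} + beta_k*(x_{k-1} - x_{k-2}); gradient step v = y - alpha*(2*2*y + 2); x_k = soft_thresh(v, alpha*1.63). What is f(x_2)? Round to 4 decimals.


FISTA on f(x) = 2*x^2 + 2*x + 1.63*|x|
L = 4, alpha = 0.1252
Iteration 1: beta = 0.0, y = -3.1563 + 0.0*(-3.1563 + 3.1563) = -3.1563
  grad(y) = -10.6252, v = y - alpha*grad = -1.826
  prox(v) = soft_thresh(-1.826, 0.2041) = -1.6219
Iteration 2: beta = 0.3333, y = -1.6219 + 0.3333*(-1.6219 + 3.1563) = -1.1105
  grad(y) = -2.442, v = y - alpha*grad = -0.8048
  prox(v) = soft_thresh(-0.8048, 0.2041) = -0.6007
f(x_2) = 2*(-0.6007)^2 + 2*(-0.6007) + 1.63*|-0.6007| = 0.4994


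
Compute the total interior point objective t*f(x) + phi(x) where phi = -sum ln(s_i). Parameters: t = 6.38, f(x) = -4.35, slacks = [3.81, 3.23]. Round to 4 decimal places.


Step 1: Compute log-barrier.
ln values: [1.3376, 1.1725]
phi = -(1.3376 + 1.1725) = -2.5101
Step 2: Compute augmented objective.
t*f(x) = 6.38*-4.35 = -27.753
Total = -27.753 - 2.5101 = -30.2631


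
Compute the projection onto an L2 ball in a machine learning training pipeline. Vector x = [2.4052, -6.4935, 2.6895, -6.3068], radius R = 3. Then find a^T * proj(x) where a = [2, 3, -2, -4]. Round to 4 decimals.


Step 1: Compute ||x|| (intermediates to 6 decimals).
||x|| = sqrt(2.4052^2 + (-6.4935)^2 + 2.6895^2 + (-6.3068)^2) = 9.744725
Step 2: Project.
Since ||x|| > R, scale = R/||x|| = 3/9.744725 = 0.307859, proj(x) = scale * x
proj(x) = [0.740462, -1.999082, 0.827987, -1.941605]
Step 3: Dot product.
a^T * proj(x) = 2*0.740462 + 3*(-1.999082) - 2*0.827987 - 4*(-1.941605) = 1.5941


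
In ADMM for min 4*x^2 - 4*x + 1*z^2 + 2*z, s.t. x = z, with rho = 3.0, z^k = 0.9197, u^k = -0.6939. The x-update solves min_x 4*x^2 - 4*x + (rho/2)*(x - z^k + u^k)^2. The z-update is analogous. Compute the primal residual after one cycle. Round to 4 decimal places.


ADMM iteration with rho = 3.0, z^k = 0.9197, u^k = -0.6939
Step 1: x-update.
Minimize 4*x^2 - 4*x + (3.0/2)*(x - 0.9197 - 0.6939)^2
FOC: (2*4 + 3.0)*x = 4 + 3.0*(0.9197 + 0.6939)
x^{k+1} = 0.8037
Step 2: z-update.
Minimize 1*z^2 + 2*z + (3.0/2)*(0.8037 - z - 0.6939)^2
FOC: (2*1 + 3.0)*z = -2 + 3.0*(0.8037 - 0.6939)
z^{k+1} = -0.3341
Step 3: u-update.
u^{k+1} = -0.6939 + 0.8037 + 0.3341 = 0.4439
Step 4: Primal residual = |0.8037 + 0.3341| = 1.1378


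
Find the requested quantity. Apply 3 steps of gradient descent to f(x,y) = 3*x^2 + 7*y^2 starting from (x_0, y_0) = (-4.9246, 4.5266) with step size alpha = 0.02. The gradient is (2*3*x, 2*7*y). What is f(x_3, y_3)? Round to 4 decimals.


Gradient descent on f(x,y) = 3*x^2 + 7*y^2.
Starting point: (-4.9246, 4.5266), alpha = 0.02
Step 1: grad_x = 2*3*-4.9246 = -29.5476, grad_y = 2*7*4.5266 = 63.3724
  x_1 = -4.9246 - 0.02*-29.5476 = -4.3336
  y_1 = 4.5266 - 0.02*63.3724 = 3.2592
Step 2: grad_x = 2*3*-4.3336 = -26.0019, grad_y = 2*7*3.2592 = 45.6281
  x_2 = -4.3336 - 0.02*-26.0019 = -3.8136
  y_2 = 3.2592 - 0.02*45.6281 = 2.3466
Step 3: grad_x = 2*3*-3.8136 = -22.8817, grad_y = 2*7*2.3466 = 32.8523
  x_3 = -3.8136 - 0.02*-22.8817 = -3.356
  y_3 = 2.3466 - 0.02*32.8523 = 1.6895
f(-3.356, 1.6895) = 3*(-3.356)^2 + 7*1.6895^2 = 53.7697


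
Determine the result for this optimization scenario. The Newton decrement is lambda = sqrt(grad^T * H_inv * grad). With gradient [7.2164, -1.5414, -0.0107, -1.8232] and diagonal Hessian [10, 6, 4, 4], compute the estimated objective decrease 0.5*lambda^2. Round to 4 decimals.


Step 1: H is diagonal, so H^(-1) * g = [0.7216, -0.2569, -0.0027, -0.4558].
Step 2: g^T H^(-1) g = sum_i g_i^2 / H_ii
  = (7.2164)^2/10 + (-1.5414)^2/6 + (-0.0107)^2/4 + (-1.8232)^2/4
  = 5.2076 + 0.396 + 0.0 + 0.831 = 6.4347
Step 3: Objective decrease = 0.5 * g^T H^(-1) g = 3.2173


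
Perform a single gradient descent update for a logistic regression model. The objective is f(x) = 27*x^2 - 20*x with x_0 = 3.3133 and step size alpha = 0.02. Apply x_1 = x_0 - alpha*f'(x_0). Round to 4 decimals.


We compute the gradient at x_0 and apply the update.
f'(x) = 54*x - 20
f'(3.3133) = 54*3.3133 - 20 = 158.9182
x_1 = 3.3133 - 0.02*158.9182 = 0.1349


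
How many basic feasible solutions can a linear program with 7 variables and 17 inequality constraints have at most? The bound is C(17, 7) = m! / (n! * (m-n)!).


Each vertex corresponds to some choice of n active constraints out of m, so the number of vertices is at most C(m, n) = m! / (n!(m-n)!).
m = 17, n = 7
Numerator: 17 * 16 * 15 * 14 * 13 * 12 * 11
Denominator: 7! = 5040
C(17, 7) = 19448


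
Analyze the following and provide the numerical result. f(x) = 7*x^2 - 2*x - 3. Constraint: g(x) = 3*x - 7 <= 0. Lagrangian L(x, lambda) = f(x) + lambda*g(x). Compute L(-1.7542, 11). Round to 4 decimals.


Step 1: Evaluate f(x).
f(-1.7542) = 7*(-1.7542)^2 - 2*(-1.7542) - 3 = 22.0489
Step 2: Evaluate g(x).
g(-1.7542) = 3*-1.7542 - 7 = -12.2626
Step 3: Compute Lagrangian.
L = 22.0489 + 11*-12.2626 = -112.8397


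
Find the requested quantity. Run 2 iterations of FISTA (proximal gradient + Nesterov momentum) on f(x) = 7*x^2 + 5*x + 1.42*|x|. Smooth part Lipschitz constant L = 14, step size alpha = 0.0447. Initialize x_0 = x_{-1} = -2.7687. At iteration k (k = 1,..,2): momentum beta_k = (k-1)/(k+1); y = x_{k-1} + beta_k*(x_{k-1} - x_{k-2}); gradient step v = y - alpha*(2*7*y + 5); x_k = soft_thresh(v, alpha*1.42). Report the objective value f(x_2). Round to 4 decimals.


FISTA on f(x) = 7*x^2 + 5*x + 1.42*|x|
L = 14, alpha = 0.0447
Iteration 1: beta = 0.0, y = -2.7687 + 0.0*(-2.7687 + 2.7687) = -2.7687
  grad(y) = -33.7618, v = y - alpha*grad = -1.2595
  prox(v) = soft_thresh(-1.2595, 0.0635) = -1.1961
Iteration 2: beta = 0.3333, y = -1.1961 + 0.3333*(-1.1961 + 2.7687) = -0.6719
  grad(y) = -4.4061, v = y - alpha*grad = -0.4749
  prox(v) = soft_thresh(-0.4749, 0.0635) = -0.4114
f(x_2) = 7*(-0.4114)^2 + 5*(-0.4114) + 1.42*|-0.4114| = -0.288


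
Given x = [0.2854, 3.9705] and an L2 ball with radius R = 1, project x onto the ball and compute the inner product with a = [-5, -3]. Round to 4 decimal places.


Step 1: Compute ||x|| (intermediates to 6 decimals).
||x|| = sqrt(0.2854^2 + 3.9705^2) = 3.980744
Step 2: Project.
Since ||x|| > R, scale = R/||x|| = 1/3.980744 = 0.251209, proj(x) = scale * x
proj(x) = [0.071695, 0.997425]
Step 3: Dot product.
a^T * proj(x) = -5*0.071695 - 3*0.997425 = -3.3508


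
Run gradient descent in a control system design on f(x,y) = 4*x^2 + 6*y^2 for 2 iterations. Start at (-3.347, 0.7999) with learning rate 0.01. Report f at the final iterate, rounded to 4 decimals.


Gradient descent on f(x,y) = 4*x^2 + 6*y^2.
Starting point: (-3.347, 0.7999), alpha = 0.01
Step 1: grad_x = 2*4*-3.347 = -26.776, grad_y = 2*6*0.7999 = 9.5988
  x_1 = -3.347 - 0.01*-26.776 = -3.0792
  y_1 = 0.7999 - 0.01*9.5988 = 0.7039
Step 2: grad_x = 2*4*-3.0792 = -24.6339, grad_y = 2*6*0.7039 = 8.4469
  x_2 = -3.0792 - 0.01*-24.6339 = -2.8329
  y_2 = 0.7039 - 0.01*8.4469 = 0.6194
f(-2.8329, 0.6194) = 4*(-2.8329)^2 + 6*0.6194^2 = 34.4036


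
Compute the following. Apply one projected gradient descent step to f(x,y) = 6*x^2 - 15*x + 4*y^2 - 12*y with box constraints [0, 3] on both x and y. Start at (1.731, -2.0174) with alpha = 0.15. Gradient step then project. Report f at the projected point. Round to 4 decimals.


Step 1: Compute gradient at (1.731, -2.0174).
grad_x = 2*6*1.731 - 15 = 5.772
grad_y = 2*4*-2.0174 - 12 = -28.1392
Step 2: Gradient step.
x_raw = 1.731 - 0.15*5.772 = 0.8652
y_raw = -2.0174 - 0.15*-28.1392 = 2.2035
Step 3: Project onto [0, 3].
x_proj = clip(0.8652) = 0.8652
y_proj = clip(2.2035) = 2.2035
Step 4: Evaluate f.
f(0.8652, 2.2035) = -15.507


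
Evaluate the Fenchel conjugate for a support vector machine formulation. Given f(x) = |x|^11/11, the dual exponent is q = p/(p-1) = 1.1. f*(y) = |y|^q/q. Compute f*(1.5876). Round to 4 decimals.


The conjugate exponent q satisfies 1/p + 1/q = 1.
p = 11, so q = 11/(11 - 1) = 1.1
|y|^q = 1.5876^1.1 = 1.6627
f*(1.5876) = 1.6627 / 1.1 = 1.5115


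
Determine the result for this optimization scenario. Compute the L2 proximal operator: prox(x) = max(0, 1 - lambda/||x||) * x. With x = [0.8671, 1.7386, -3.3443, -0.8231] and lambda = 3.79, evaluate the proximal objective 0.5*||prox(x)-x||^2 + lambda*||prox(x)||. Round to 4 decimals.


Step 1: Compute ||x||.
||x|| = 3.9543
Step 2: Compute scaling factor.
scale = max(0, 1 - 3.79/3.9543) = 0.0415
Step 3: prox(x) = [0.036, 0.0722, -0.1389, -0.0342]
||prox(x)|| = 0.1643
Step 4: Proximal objective.
0.5*||prox-x||^2 = 7.1821
lambda*||prox|| = 0.6227
Total = 7.8047


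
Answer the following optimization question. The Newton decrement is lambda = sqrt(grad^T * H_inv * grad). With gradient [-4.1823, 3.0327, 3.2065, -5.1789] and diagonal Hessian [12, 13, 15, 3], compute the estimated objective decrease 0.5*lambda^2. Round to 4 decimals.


Step 1: H is diagonal, so H^(-1) * g = [-0.3485, 0.2333, 0.2138, -1.7263].
Step 2: g^T H^(-1) g = sum_i g_i^2 / H_ii
  = (-4.1823)^2/12 + (3.0327)^2/13 + (3.2065)^2/15 + (-5.1789)^2/3
  = 1.4576 + 0.7075 + 0.6854 + 8.9403 = 11.7909
Step 3: Objective decrease = 0.5 * g^T H^(-1) g = 5.8954
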